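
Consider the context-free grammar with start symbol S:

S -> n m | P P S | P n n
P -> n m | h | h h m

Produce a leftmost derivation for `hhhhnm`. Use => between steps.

S=>PPS=>hPS=>hhS=>hhPPS=>hhhPS=>hhhhS=>hhhhnm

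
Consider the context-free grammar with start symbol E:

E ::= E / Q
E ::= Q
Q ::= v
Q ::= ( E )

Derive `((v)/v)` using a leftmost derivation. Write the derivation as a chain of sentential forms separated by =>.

E => Q => (E) => (E/Q) => (Q/Q) => ((E)/Q) => ((Q)/Q) => ((v)/Q) => ((v)/v)

E => Q   [E ::= Q]
Q => (E)   [Q ::= ( E )]
(E) => (E/Q)   [E ::= E / Q]
(E/Q) => (Q/Q)   [E ::= Q]
(Q/Q) => ((E)/Q)   [Q ::= ( E )]
((E)/Q) => ((Q)/Q)   [E ::= Q]
((Q)/Q) => ((v)/Q)   [Q ::= v]
((v)/Q) => ((v)/v)   [Q ::= v]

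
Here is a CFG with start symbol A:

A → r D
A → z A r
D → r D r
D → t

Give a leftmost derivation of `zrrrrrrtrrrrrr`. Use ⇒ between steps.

A⇒zAr⇒zrDr⇒zrrDrr⇒zrrrDrrr⇒zrrrrDrrrr⇒zrrrrrDrrrrr⇒zrrrrrrDrrrrrr⇒zrrrrrrtrrrrrr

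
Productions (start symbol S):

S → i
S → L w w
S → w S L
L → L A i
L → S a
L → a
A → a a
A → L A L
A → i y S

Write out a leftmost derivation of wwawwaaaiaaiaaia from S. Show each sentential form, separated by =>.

S=>wSL=>wwSLL=>wwLwwLL=>wwawwLL=>wwawwLAiL=>wwawwLAiAiL=>wwawwLAiAiAiL=>wwawwaAiAiAiL=>wwawwaaaiAiAiL=>wwawwaaaiaaiAiL=>wwawwaaaiaaiaaiL=>wwawwaaaiaaiaaia

S => wSL   [S → w S L]
wSL => wwSLL   [S → w S L]
wwSLL => wwLwwLL   [S → L w w]
wwLwwLL => wwawwLL   [L → a]
wwawwLL => wwawwLAiL   [L → L A i]
wwawwLAiL => wwawwLAiAiL   [L → L A i]
wwawwLAiAiL => wwawwLAiAiAiL   [L → L A i]
wwawwLAiAiAiL => wwawwaAiAiAiL   [L → a]
wwawwaAiAiAiL => wwawwaaaiAiAiL   [A → a a]
wwawwaaaiAiAiL => wwawwaaaiaaiAiL   [A → a a]
wwawwaaaiaaiAiL => wwawwaaaiaaiaaiL   [A → a a]
wwawwaaaiaaiaaiL => wwawwaaaiaaiaaia   [L → a]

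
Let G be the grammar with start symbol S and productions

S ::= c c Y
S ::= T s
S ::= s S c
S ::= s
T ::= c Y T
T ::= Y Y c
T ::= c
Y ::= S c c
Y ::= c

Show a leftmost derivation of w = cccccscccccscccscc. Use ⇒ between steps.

S ⇒ ccY ⇒ ccScc ⇒ ccTscc ⇒ cccYTscc ⇒ cccSccTscc ⇒ cccccYccTscc ⇒ cccccSccccTscc ⇒ cccccsccccTscc ⇒ cccccsccccYYcscc ⇒ cccccscccccYcscc ⇒ cccccscccccScccscc ⇒ cccccscccccscccscc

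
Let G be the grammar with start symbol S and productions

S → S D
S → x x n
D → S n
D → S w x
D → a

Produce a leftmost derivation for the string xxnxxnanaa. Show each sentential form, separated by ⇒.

S ⇒ SD   [S → S D]
SD ⇒ SDD   [S → S D]
SDD ⇒ SDDD   [S → S D]
SDDD ⇒ xxnDDD   [S → x x n]
xxnDDD ⇒ xxnSnDD   [D → S n]
xxnSnDD ⇒ xxnSDnDD   [S → S D]
xxnSDnDD ⇒ xxnxxnDnDD   [S → x x n]
xxnxxnDnDD ⇒ xxnxxnanDD   [D → a]
xxnxxnanDD ⇒ xxnxxnanaD   [D → a]
xxnxxnanaD ⇒ xxnxxnanaa   [D → a]

S⇒SD⇒SDD⇒SDDD⇒xxnDDD⇒xxnSnDD⇒xxnSDnDD⇒xxnxxnDnDD⇒xxnxxnanDD⇒xxnxxnanaD⇒xxnxxnanaa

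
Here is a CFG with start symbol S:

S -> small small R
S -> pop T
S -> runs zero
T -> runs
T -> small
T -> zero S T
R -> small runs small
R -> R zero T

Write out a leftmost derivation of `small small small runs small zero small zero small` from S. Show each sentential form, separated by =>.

S => small small R => small small R zero T => small small R zero T zero T => small small small runs small zero T zero T => small small small runs small zero small zero T => small small small runs small zero small zero small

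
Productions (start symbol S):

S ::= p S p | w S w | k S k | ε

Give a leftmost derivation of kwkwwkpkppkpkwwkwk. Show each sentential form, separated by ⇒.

S ⇒ kSk   [S ::= k S k]
kSk ⇒ kwSwk   [S ::= w S w]
kwSwk ⇒ kwkSkwk   [S ::= k S k]
kwkSkwk ⇒ kwkwSwkwk   [S ::= w S w]
kwkwSwkwk ⇒ kwkwwSwwkwk   [S ::= w S w]
kwkwwSwwkwk ⇒ kwkwwkSkwwkwk   [S ::= k S k]
kwkwwkSkwwkwk ⇒ kwkwwkpSpkwwkwk   [S ::= p S p]
kwkwwkpSpkwwkwk ⇒ kwkwwkpkSkpkwwkwk   [S ::= k S k]
kwkwwkpkSkpkwwkwk ⇒ kwkwwkpkpSpkpkwwkwk   [S ::= p S p]
kwkwwkpkpSpkpkwwkwk ⇒ kwkwwkpkppkpkwwkwk   [S ::= ε]

S ⇒ kSk ⇒ kwSwk ⇒ kwkSkwk ⇒ kwkwSwkwk ⇒ kwkwwSwwkwk ⇒ kwkwwkSkwwkwk ⇒ kwkwwkpSpkwwkwk ⇒ kwkwwkpkSkpkwwkwk ⇒ kwkwwkpkpSpkpkwwkwk ⇒ kwkwwkpkppkpkwwkwk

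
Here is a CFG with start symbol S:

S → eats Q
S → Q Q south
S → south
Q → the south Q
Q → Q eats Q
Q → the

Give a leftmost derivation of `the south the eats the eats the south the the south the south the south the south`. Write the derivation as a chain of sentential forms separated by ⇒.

S ⇒ Q Q south ⇒ Q eats Q Q south ⇒ the south Q eats Q Q south ⇒ the south the eats Q Q south ⇒ the south the eats Q eats Q Q south ⇒ the south the eats the eats Q Q south ⇒ the south the eats the eats the south Q Q south ⇒ the south the eats the eats the south the Q south ⇒ the south the eats the eats the south the the south Q south ⇒ the south the eats the eats the south the the south the south Q south ⇒ the south the eats the eats the south the the south the south the south Q south ⇒ the south the eats the eats the south the the south the south the south the south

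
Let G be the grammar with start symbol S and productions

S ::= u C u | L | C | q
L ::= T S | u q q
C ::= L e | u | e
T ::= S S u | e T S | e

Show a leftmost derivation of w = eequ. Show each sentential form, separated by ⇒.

S ⇒ L   [S ::= L]
L ⇒ TS   [L ::= T S]
TS ⇒ eTSS   [T ::= e T S]
eTSS ⇒ eeSS   [T ::= e]
eeSS ⇒ eeqS   [S ::= q]
eeqS ⇒ eeqC   [S ::= C]
eeqC ⇒ eequ   [C ::= u]

S⇒L⇒TS⇒eTSS⇒eeSS⇒eeqS⇒eeqC⇒eequ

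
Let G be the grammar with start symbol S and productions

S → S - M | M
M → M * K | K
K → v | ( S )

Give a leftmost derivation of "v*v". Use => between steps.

S => M => M*K => K*K => v*K => v*v

S => M   [S → M]
M => M*K   [M → M * K]
M*K => K*K   [M → K]
K*K => v*K   [K → v]
v*K => v*v   [K → v]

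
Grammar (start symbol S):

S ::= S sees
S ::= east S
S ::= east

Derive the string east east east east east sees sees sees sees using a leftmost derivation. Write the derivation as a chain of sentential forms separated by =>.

S => S sees => east S sees => east east S sees => east east east S sees => east east east S sees sees => east east east east S sees sees => east east east east S sees sees sees => east east east east S sees sees sees sees => east east east east east sees sees sees sees

S => S sees   [S ::= S sees]
S sees => east S sees   [S ::= east S]
east S sees => east east S sees   [S ::= east S]
east east S sees => east east east S sees   [S ::= east S]
east east east S sees => east east east S sees sees   [S ::= S sees]
east east east S sees sees => east east east east S sees sees   [S ::= east S]
east east east east S sees sees => east east east east S sees sees sees   [S ::= S sees]
east east east east S sees sees sees => east east east east S sees sees sees sees   [S ::= S sees]
east east east east S sees sees sees sees => east east east east east sees sees sees sees   [S ::= east]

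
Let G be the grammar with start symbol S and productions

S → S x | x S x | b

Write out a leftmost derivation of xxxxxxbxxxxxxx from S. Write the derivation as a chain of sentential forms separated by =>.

S=>xSx=>xxSxx=>xxxSxxx=>xxxxSxxxx=>xxxxxSxxxxx=>xxxxxxSxxxxxx=>xxxxxxSxxxxxxx=>xxxxxxbxxxxxxx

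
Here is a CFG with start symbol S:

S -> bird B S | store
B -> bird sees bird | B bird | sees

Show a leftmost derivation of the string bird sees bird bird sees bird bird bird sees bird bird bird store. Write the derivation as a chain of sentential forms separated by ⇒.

S ⇒ bird B S   [S -> bird B S]
bird B S ⇒ bird sees S   [B -> sees]
bird sees S ⇒ bird sees bird B S   [S -> bird B S]
bird sees bird B S ⇒ bird sees bird bird sees bird S   [B -> bird sees bird]
bird sees bird bird sees bird S ⇒ bird sees bird bird sees bird bird B S   [S -> bird B S]
bird sees bird bird sees bird bird B S ⇒ bird sees bird bird sees bird bird B bird S   [B -> B bird]
bird sees bird bird sees bird bird B bird S ⇒ bird sees bird bird sees bird bird B bird bird S   [B -> B bird]
bird sees bird bird sees bird bird B bird bird S ⇒ bird sees bird bird sees bird bird bird sees bird bird bird S   [B -> bird sees bird]
bird sees bird bird sees bird bird bird sees bird bird bird S ⇒ bird sees bird bird sees bird bird bird sees bird bird bird store   [S -> store]

S ⇒ bird B S ⇒ bird sees S ⇒ bird sees bird B S ⇒ bird sees bird bird sees bird S ⇒ bird sees bird bird sees bird bird B S ⇒ bird sees bird bird sees bird bird B bird S ⇒ bird sees bird bird sees bird bird B bird bird S ⇒ bird sees bird bird sees bird bird bird sees bird bird bird S ⇒ bird sees bird bird sees bird bird bird sees bird bird bird store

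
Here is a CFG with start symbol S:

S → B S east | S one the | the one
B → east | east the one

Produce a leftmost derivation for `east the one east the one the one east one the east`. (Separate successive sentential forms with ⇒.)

S ⇒ B S east ⇒ east the one S east ⇒ east the one S one the east ⇒ east the one B S east one the east ⇒ east the one east the one S east one the east ⇒ east the one east the one the one east one the east

S ⇒ B S east   [S → B S east]
B S east ⇒ east the one S east   [B → east the one]
east the one S east ⇒ east the one S one the east   [S → S one the]
east the one S one the east ⇒ east the one B S east one the east   [S → B S east]
east the one B S east one the east ⇒ east the one east the one S east one the east   [B → east the one]
east the one east the one S east one the east ⇒ east the one east the one the one east one the east   [S → the one]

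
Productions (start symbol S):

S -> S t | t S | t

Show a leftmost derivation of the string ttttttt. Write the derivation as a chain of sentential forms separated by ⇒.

S ⇒ tS ⇒ ttS ⇒ tttS ⇒ tttSt ⇒ tttStt ⇒ ttttStt ⇒ ttttttt

S ⇒ tS   [S -> t S]
tS ⇒ ttS   [S -> t S]
ttS ⇒ tttS   [S -> t S]
tttS ⇒ tttSt   [S -> S t]
tttSt ⇒ tttStt   [S -> S t]
tttStt ⇒ ttttStt   [S -> t S]
ttttStt ⇒ ttttttt   [S -> t]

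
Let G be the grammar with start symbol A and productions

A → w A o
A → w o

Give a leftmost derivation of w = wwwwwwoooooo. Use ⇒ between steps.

A ⇒ wAo ⇒ wwAoo ⇒ wwwAooo ⇒ wwwwAoooo ⇒ wwwwwAooooo ⇒ wwwwwwoooooo

A ⇒ wAo   [A → w A o]
wAo ⇒ wwAoo   [A → w A o]
wwAoo ⇒ wwwAooo   [A → w A o]
wwwAooo ⇒ wwwwAoooo   [A → w A o]
wwwwAoooo ⇒ wwwwwAooooo   [A → w A o]
wwwwwAooooo ⇒ wwwwwwoooooo   [A → w o]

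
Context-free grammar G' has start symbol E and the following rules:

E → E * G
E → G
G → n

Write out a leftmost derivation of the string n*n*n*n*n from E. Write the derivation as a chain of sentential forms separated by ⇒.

E⇒E*G⇒E*G*G⇒E*G*G*G⇒E*G*G*G*G⇒G*G*G*G*G⇒n*G*G*G*G⇒n*n*G*G*G⇒n*n*n*G*G⇒n*n*n*n*G⇒n*n*n*n*n

E ⇒ E*G   [E → E * G]
E*G ⇒ E*G*G   [E → E * G]
E*G*G ⇒ E*G*G*G   [E → E * G]
E*G*G*G ⇒ E*G*G*G*G   [E → E * G]
E*G*G*G*G ⇒ G*G*G*G*G   [E → G]
G*G*G*G*G ⇒ n*G*G*G*G   [G → n]
n*G*G*G*G ⇒ n*n*G*G*G   [G → n]
n*n*G*G*G ⇒ n*n*n*G*G   [G → n]
n*n*n*G*G ⇒ n*n*n*n*G   [G → n]
n*n*n*n*G ⇒ n*n*n*n*n   [G → n]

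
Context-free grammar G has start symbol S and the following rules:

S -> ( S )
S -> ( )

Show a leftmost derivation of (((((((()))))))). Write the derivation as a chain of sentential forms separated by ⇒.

S⇒(S)⇒((S))⇒(((S)))⇒((((S))))⇒(((((S)))))⇒((((((S))))))⇒(((((((S)))))))⇒(((((((())))))))

S ⇒ (S)   [S -> ( S )]
(S) ⇒ ((S))   [S -> ( S )]
((S)) ⇒ (((S)))   [S -> ( S )]
(((S))) ⇒ ((((S))))   [S -> ( S )]
((((S)))) ⇒ (((((S)))))   [S -> ( S )]
(((((S))))) ⇒ ((((((S))))))   [S -> ( S )]
((((((S)))))) ⇒ (((((((S)))))))   [S -> ( S )]
(((((((S))))))) ⇒ (((((((())))))))   [S -> ( )]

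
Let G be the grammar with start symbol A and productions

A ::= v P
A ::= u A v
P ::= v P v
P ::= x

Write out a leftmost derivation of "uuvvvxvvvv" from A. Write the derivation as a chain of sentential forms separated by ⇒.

A ⇒ uAv ⇒ uuAvv ⇒ uuvPvv ⇒ uuvvPvvv ⇒ uuvvvPvvvv ⇒ uuvvvxvvvv

A ⇒ uAv   [A ::= u A v]
uAv ⇒ uuAvv   [A ::= u A v]
uuAvv ⇒ uuvPvv   [A ::= v P]
uuvPvv ⇒ uuvvPvvv   [P ::= v P v]
uuvvPvvv ⇒ uuvvvPvvvv   [P ::= v P v]
uuvvvPvvvv ⇒ uuvvvxvvvv   [P ::= x]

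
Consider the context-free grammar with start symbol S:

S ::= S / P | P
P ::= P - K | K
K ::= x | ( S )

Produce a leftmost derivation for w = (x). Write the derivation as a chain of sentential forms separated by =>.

S => P   [S ::= P]
P => K   [P ::= K]
K => (S)   [K ::= ( S )]
(S) => (P)   [S ::= P]
(P) => (K)   [P ::= K]
(K) => (x)   [K ::= x]

S => P => K => (S) => (P) => (K) => (x)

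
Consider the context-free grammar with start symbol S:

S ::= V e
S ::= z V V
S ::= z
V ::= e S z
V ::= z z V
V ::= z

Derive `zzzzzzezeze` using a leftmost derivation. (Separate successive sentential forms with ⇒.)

S ⇒ Ve   [S ::= V e]
Ve ⇒ zzVe   [V ::= z z V]
zzVe ⇒ zzzzVe   [V ::= z z V]
zzzzVe ⇒ zzzzzzVe   [V ::= z z V]
zzzzzzVe ⇒ zzzzzzeSze   [V ::= e S z]
zzzzzzeSze ⇒ zzzzzzeVeze   [S ::= V e]
zzzzzzeVeze ⇒ zzzzzzezeze   [V ::= z]

S ⇒ Ve ⇒ zzVe ⇒ zzzzVe ⇒ zzzzzzVe ⇒ zzzzzzeSze ⇒ zzzzzzeVeze ⇒ zzzzzzezeze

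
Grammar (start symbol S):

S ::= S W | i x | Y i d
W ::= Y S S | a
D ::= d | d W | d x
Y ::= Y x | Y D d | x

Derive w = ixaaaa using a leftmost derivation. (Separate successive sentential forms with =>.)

S => SW => SWW => SWWW => SWWWW => ixWWWW => ixaWWW => ixaaWW => ixaaaW => ixaaaa

S => SW   [S ::= S W]
SW => SWW   [S ::= S W]
SWW => SWWW   [S ::= S W]
SWWW => SWWWW   [S ::= S W]
SWWWW => ixWWWW   [S ::= i x]
ixWWWW => ixaWWW   [W ::= a]
ixaWWW => ixaaWW   [W ::= a]
ixaaWW => ixaaaW   [W ::= a]
ixaaaW => ixaaaa   [W ::= a]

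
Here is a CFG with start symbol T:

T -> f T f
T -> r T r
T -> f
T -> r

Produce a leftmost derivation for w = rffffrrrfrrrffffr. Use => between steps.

T => rTr => rfTfr => rffTffr => rfffTfffr => rffffTffffr => rffffrTrffffr => rffffrrTrrffffr => rffffrrrTrrrffffr => rffffrrrfrrrffffr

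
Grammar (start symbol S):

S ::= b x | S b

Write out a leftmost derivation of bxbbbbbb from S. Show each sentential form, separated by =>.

S=>Sb=>Sbb=>Sbbb=>Sbbbb=>Sbbbbb=>Sbbbbbb=>bxbbbbbb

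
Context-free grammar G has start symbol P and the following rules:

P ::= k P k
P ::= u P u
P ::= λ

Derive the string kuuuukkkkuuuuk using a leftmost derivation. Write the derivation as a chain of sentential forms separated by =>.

P => kPk   [P ::= k P k]
kPk => kuPuk   [P ::= u P u]
kuPuk => kuuPuuk   [P ::= u P u]
kuuPuuk => kuuuPuuuk   [P ::= u P u]
kuuuPuuuk => kuuuuPuuuuk   [P ::= u P u]
kuuuuPuuuuk => kuuuukPkuuuuk   [P ::= k P k]
kuuuukPkuuuuk => kuuuukkPkkuuuuk   [P ::= k P k]
kuuuukkPkkuuuuk => kuuuukkkkuuuuk   [P ::= λ]

P=>kPk=>kuPuk=>kuuPuuk=>kuuuPuuuk=>kuuuuPuuuuk=>kuuuukPkuuuuk=>kuuuukkPkkuuuuk=>kuuuukkkkuuuuk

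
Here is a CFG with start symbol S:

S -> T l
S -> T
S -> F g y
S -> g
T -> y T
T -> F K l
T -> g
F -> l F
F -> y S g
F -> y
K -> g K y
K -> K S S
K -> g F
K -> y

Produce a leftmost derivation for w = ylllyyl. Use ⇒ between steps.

S ⇒ T   [S -> T]
T ⇒ yT   [T -> y T]
yT ⇒ yFKl   [T -> F K l]
yFKl ⇒ ylFKl   [F -> l F]
ylFKl ⇒ yllFKl   [F -> l F]
yllFKl ⇒ ylllFKl   [F -> l F]
ylllFKl ⇒ ylllyKl   [F -> y]
ylllyKl ⇒ ylllyyl   [K -> y]

S ⇒ T ⇒ yT ⇒ yFKl ⇒ ylFKl ⇒ yllFKl ⇒ ylllFKl ⇒ ylllyKl ⇒ ylllyyl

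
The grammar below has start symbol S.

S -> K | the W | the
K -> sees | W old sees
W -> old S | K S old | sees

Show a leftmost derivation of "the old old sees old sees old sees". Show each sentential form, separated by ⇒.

S ⇒ the W ⇒ the old S ⇒ the old K ⇒ the old W old sees ⇒ the old old S old sees ⇒ the old old K old sees ⇒ the old old W old sees old sees ⇒ the old old sees old sees old sees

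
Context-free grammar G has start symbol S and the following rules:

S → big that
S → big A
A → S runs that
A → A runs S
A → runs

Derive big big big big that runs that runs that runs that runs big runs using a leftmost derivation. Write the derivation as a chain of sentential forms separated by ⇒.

S ⇒ big A   [S → big A]
big A ⇒ big A runs S   [A → A runs S]
big A runs S ⇒ big S runs that runs S   [A → S runs that]
big S runs that runs S ⇒ big big A runs that runs S   [S → big A]
big big A runs that runs S ⇒ big big S runs that runs that runs S   [A → S runs that]
big big S runs that runs that runs S ⇒ big big big A runs that runs that runs S   [S → big A]
big big big A runs that runs that runs S ⇒ big big big S runs that runs that runs that runs S   [A → S runs that]
big big big S runs that runs that runs that runs S ⇒ big big big big that runs that runs that runs that runs S   [S → big that]
big big big big that runs that runs that runs that runs S ⇒ big big big big that runs that runs that runs that runs big A   [S → big A]
big big big big that runs that runs that runs that runs big A ⇒ big big big big that runs that runs that runs that runs big runs   [A → runs]

S ⇒ big A ⇒ big A runs S ⇒ big S runs that runs S ⇒ big big A runs that runs S ⇒ big big S runs that runs that runs S ⇒ big big big A runs that runs that runs S ⇒ big big big S runs that runs that runs that runs S ⇒ big big big big that runs that runs that runs that runs S ⇒ big big big big that runs that runs that runs that runs big A ⇒ big big big big that runs that runs that runs that runs big runs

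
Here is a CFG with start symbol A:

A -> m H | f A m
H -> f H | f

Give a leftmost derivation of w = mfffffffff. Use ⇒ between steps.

A ⇒ mH ⇒ mfH ⇒ mffH ⇒ mfffH ⇒ mffffH ⇒ mfffffH ⇒ mffffffH ⇒ mfffffffH ⇒ mffffffffH ⇒ mfffffffff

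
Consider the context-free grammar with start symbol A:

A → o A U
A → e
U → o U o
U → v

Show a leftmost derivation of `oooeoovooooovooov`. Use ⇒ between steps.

A ⇒ oAU   [A → o A U]
oAU ⇒ ooAUU   [A → o A U]
ooAUU ⇒ oooAUUU   [A → o A U]
oooAUUU ⇒ oooeUUU   [A → e]
oooeUUU ⇒ oooeoUoUU   [U → o U o]
oooeoUoUU ⇒ oooeooUooUU   [U → o U o]
oooeooUooUU ⇒ oooeoovooUU   [U → v]
oooeoovooUU ⇒ oooeoovoooUoU   [U → o U o]
oooeoovoooUoU ⇒ oooeoovooooUooU   [U → o U o]
oooeoovooooUooU ⇒ oooeoovoooooUoooU   [U → o U o]
oooeoovoooooUoooU ⇒ oooeoovooooovoooU   [U → v]
oooeoovooooovoooU ⇒ oooeoovooooovooov   [U → v]

A ⇒ oAU ⇒ ooAUU ⇒ oooAUUU ⇒ oooeUUU ⇒ oooeoUoUU ⇒ oooeooUooUU ⇒ oooeoovooUU ⇒ oooeoovoooUoU ⇒ oooeoovooooUooU ⇒ oooeoovoooooUoooU ⇒ oooeoovooooovoooU ⇒ oooeoovooooovooov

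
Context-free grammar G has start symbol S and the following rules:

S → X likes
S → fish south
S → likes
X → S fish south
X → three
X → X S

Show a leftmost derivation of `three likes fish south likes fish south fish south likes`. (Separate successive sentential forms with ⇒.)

S ⇒ X likes ⇒ X S likes ⇒ S fish south S likes ⇒ X likes fish south S likes ⇒ X S likes fish south S likes ⇒ X S S likes fish south S likes ⇒ three S S likes fish south S likes ⇒ three likes S likes fish south S likes ⇒ three likes fish south likes fish south S likes ⇒ three likes fish south likes fish south fish south likes

S ⇒ X likes   [S → X likes]
X likes ⇒ X S likes   [X → X S]
X S likes ⇒ S fish south S likes   [X → S fish south]
S fish south S likes ⇒ X likes fish south S likes   [S → X likes]
X likes fish south S likes ⇒ X S likes fish south S likes   [X → X S]
X S likes fish south S likes ⇒ X S S likes fish south S likes   [X → X S]
X S S likes fish south S likes ⇒ three S S likes fish south S likes   [X → three]
three S S likes fish south S likes ⇒ three likes S likes fish south S likes   [S → likes]
three likes S likes fish south S likes ⇒ three likes fish south likes fish south S likes   [S → fish south]
three likes fish south likes fish south S likes ⇒ three likes fish south likes fish south fish south likes   [S → fish south]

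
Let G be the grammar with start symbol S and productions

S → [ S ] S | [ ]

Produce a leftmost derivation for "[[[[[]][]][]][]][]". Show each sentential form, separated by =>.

S=>[S]S=>[[S]S]S=>[[[S]S]S]S=>[[[[S]S]S]S]S=>[[[[[]]S]S]S]S=>[[[[[]][]]S]S]S=>[[[[[]][]][]]S]S=>[[[[[]][]][]][]]S=>[[[[[]][]][]][]][]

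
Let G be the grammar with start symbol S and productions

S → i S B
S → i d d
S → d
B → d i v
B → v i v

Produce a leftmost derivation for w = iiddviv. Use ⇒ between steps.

S ⇒ iSB ⇒ iiddB ⇒ iiddviv

S ⇒ iSB   [S → i S B]
iSB ⇒ iiddB   [S → i d d]
iiddB ⇒ iiddviv   [B → v i v]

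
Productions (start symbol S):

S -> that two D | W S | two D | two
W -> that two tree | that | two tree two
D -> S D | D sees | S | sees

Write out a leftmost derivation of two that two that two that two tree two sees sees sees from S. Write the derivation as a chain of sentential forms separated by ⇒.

S ⇒ two D   [S -> two D]
two D ⇒ two S D   [D -> S D]
two S D ⇒ two that two D D   [S -> that two D]
two that two D D ⇒ two that two S D D   [D -> S D]
two that two S D D ⇒ two that two that two D D D   [S -> that two D]
two that two that two D D D ⇒ two that two that two S D D D   [D -> S D]
two that two that two S D D D ⇒ two that two that two W S D D D   [S -> W S]
two that two that two W S D D D ⇒ two that two that two that two tree S D D D   [W -> that two tree]
two that two that two that two tree S D D D ⇒ two that two that two that two tree two D D D   [S -> two]
two that two that two that two tree two D D D ⇒ two that two that two that two tree two sees D D   [D -> sees]
two that two that two that two tree two sees D D ⇒ two that two that two that two tree two sees sees D   [D -> sees]
two that two that two that two tree two sees sees D ⇒ two that two that two that two tree two sees sees sees   [D -> sees]

S ⇒ two D ⇒ two S D ⇒ two that two D D ⇒ two that two S D D ⇒ two that two that two D D D ⇒ two that two that two S D D D ⇒ two that two that two W S D D D ⇒ two that two that two that two tree S D D D ⇒ two that two that two that two tree two D D D ⇒ two that two that two that two tree two sees D D ⇒ two that two that two that two tree two sees sees D ⇒ two that two that two that two tree two sees sees sees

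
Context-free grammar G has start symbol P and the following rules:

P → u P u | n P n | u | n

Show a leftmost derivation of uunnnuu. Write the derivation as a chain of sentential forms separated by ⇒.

P ⇒ uPu ⇒ uuPuu ⇒ uunPnuu ⇒ uunnnuu

P ⇒ uPu   [P → u P u]
uPu ⇒ uuPuu   [P → u P u]
uuPuu ⇒ uunPnuu   [P → n P n]
uunPnuu ⇒ uunnnuu   [P → n]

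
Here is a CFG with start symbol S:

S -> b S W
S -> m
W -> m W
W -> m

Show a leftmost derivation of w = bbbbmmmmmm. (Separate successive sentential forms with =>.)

S => bSW   [S -> b S W]
bSW => bbSWW   [S -> b S W]
bbSWW => bbbSWWW   [S -> b S W]
bbbSWWW => bbbbSWWWW   [S -> b S W]
bbbbSWWWW => bbbbmWWWW   [S -> m]
bbbbmWWWW => bbbbmmWWWW   [W -> m W]
bbbbmmWWWW => bbbbmmmWWW   [W -> m]
bbbbmmmWWW => bbbbmmmmWW   [W -> m]
bbbbmmmmWW => bbbbmmmmmW   [W -> m]
bbbbmmmmmW => bbbbmmmmmm   [W -> m]

S=>bSW=>bbSWW=>bbbSWWW=>bbbbSWWWW=>bbbbmWWWW=>bbbbmmWWWW=>bbbbmmmWWW=>bbbbmmmmWW=>bbbbmmmmmW=>bbbbmmmmmm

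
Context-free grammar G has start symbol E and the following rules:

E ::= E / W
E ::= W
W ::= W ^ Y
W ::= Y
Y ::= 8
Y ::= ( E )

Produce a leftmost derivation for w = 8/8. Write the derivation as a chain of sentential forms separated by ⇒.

E ⇒ E/W   [E ::= E / W]
E/W ⇒ W/W   [E ::= W]
W/W ⇒ Y/W   [W ::= Y]
Y/W ⇒ 8/W   [Y ::= 8]
8/W ⇒ 8/Y   [W ::= Y]
8/Y ⇒ 8/8   [Y ::= 8]

E⇒E/W⇒W/W⇒Y/W⇒8/W⇒8/Y⇒8/8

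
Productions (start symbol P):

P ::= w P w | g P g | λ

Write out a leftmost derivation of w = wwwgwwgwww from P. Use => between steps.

P=>wPw=>wwPww=>wwwPwww=>wwwgPgwww=>wwwgwPwgwww=>wwwgwwgwww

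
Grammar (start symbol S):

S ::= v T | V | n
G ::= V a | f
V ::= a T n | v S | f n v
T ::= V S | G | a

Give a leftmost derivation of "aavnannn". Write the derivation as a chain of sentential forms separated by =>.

S => V   [S ::= V]
V => aTn   [V ::= a T n]
aTn => aVSn   [T ::= V S]
aVSn => aaTnSn   [V ::= a T n]
aaTnSn => aaGnSn   [T ::= G]
aaGnSn => aaVanSn   [G ::= V a]
aaVanSn => aavSanSn   [V ::= v S]
aavSanSn => aavnanSn   [S ::= n]
aavnanSn => aavnannn   [S ::= n]

S => V => aTn => aVSn => aaTnSn => aaGnSn => aaVanSn => aavSanSn => aavnanSn => aavnannn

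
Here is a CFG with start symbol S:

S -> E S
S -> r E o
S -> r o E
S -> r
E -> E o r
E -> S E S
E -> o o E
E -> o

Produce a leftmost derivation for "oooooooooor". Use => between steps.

S=>ES=>ooES=>oooS=>oooES=>oooooES=>oooooooES=>oooooooooES=>ooooooooooS=>oooooooooor

S => ES   [S -> E S]
ES => ooES   [E -> o o E]
ooES => oooS   [E -> o]
oooS => oooES   [S -> E S]
oooES => oooooES   [E -> o o E]
oooooES => oooooooES   [E -> o o E]
oooooooES => oooooooooES   [E -> o o E]
oooooooooES => ooooooooooS   [E -> o]
ooooooooooS => oooooooooor   [S -> r]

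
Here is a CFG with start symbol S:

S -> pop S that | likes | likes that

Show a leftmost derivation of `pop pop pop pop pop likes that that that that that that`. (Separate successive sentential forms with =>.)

S => pop S that => pop pop S that that => pop pop pop S that that that => pop pop pop pop S that that that that => pop pop pop pop pop S that that that that that => pop pop pop pop pop likes that that that that that that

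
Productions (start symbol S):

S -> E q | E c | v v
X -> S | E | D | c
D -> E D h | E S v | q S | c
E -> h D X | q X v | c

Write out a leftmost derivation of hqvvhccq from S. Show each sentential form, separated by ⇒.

S⇒Eq⇒hDXq⇒hqSXq⇒hqvvXq⇒hqvvEq⇒hqvvhDXq⇒hqvvhcXq⇒hqvvhcEq⇒hqvvhccq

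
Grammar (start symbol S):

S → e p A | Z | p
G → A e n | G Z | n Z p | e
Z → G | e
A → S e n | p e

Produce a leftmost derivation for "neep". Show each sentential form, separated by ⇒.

S ⇒ Z ⇒ G ⇒ nZp ⇒ nGp ⇒ nGZp ⇒ neZp ⇒ neep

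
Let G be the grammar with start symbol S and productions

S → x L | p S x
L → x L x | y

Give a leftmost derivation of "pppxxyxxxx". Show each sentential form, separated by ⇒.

S ⇒ pSx   [S → p S x]
pSx ⇒ ppSxx   [S → p S x]
ppSxx ⇒ pppSxxx   [S → p S x]
pppSxxx ⇒ pppxLxxx   [S → x L]
pppxLxxx ⇒ pppxxLxxxx   [L → x L x]
pppxxLxxxx ⇒ pppxxyxxxx   [L → y]

S ⇒ pSx ⇒ ppSxx ⇒ pppSxxx ⇒ pppxLxxx ⇒ pppxxLxxxx ⇒ pppxxyxxxx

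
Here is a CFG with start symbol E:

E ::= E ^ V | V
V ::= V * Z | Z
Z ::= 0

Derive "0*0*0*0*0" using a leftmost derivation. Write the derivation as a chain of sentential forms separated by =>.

E=>V=>V*Z=>V*Z*Z=>V*Z*Z*Z=>V*Z*Z*Z*Z=>Z*Z*Z*Z*Z=>0*Z*Z*Z*Z=>0*0*Z*Z*Z=>0*0*0*Z*Z=>0*0*0*0*Z=>0*0*0*0*0

E => V   [E ::= V]
V => V*Z   [V ::= V * Z]
V*Z => V*Z*Z   [V ::= V * Z]
V*Z*Z => V*Z*Z*Z   [V ::= V * Z]
V*Z*Z*Z => V*Z*Z*Z*Z   [V ::= V * Z]
V*Z*Z*Z*Z => Z*Z*Z*Z*Z   [V ::= Z]
Z*Z*Z*Z*Z => 0*Z*Z*Z*Z   [Z ::= 0]
0*Z*Z*Z*Z => 0*0*Z*Z*Z   [Z ::= 0]
0*0*Z*Z*Z => 0*0*0*Z*Z   [Z ::= 0]
0*0*0*Z*Z => 0*0*0*0*Z   [Z ::= 0]
0*0*0*0*Z => 0*0*0*0*0   [Z ::= 0]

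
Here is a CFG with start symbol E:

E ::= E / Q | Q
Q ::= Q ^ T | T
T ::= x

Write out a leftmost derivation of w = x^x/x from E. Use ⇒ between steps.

E ⇒ E/Q   [E ::= E / Q]
E/Q ⇒ Q/Q   [E ::= Q]
Q/Q ⇒ Q^T/Q   [Q ::= Q ^ T]
Q^T/Q ⇒ T^T/Q   [Q ::= T]
T^T/Q ⇒ x^T/Q   [T ::= x]
x^T/Q ⇒ x^x/Q   [T ::= x]
x^x/Q ⇒ x^x/T   [Q ::= T]
x^x/T ⇒ x^x/x   [T ::= x]

E⇒E/Q⇒Q/Q⇒Q^T/Q⇒T^T/Q⇒x^T/Q⇒x^x/Q⇒x^x/T⇒x^x/x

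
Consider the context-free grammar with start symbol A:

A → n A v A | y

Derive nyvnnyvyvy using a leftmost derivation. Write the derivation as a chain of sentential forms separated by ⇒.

A ⇒ nAvA ⇒ nyvA ⇒ nyvnAvA ⇒ nyvnnAvAvA ⇒ nyvnnyvAvA ⇒ nyvnnyvyvA ⇒ nyvnnyvyvy

A ⇒ nAvA   [A → n A v A]
nAvA ⇒ nyvA   [A → y]
nyvA ⇒ nyvnAvA   [A → n A v A]
nyvnAvA ⇒ nyvnnAvAvA   [A → n A v A]
nyvnnAvAvA ⇒ nyvnnyvAvA   [A → y]
nyvnnyvAvA ⇒ nyvnnyvyvA   [A → y]
nyvnnyvyvA ⇒ nyvnnyvyvy   [A → y]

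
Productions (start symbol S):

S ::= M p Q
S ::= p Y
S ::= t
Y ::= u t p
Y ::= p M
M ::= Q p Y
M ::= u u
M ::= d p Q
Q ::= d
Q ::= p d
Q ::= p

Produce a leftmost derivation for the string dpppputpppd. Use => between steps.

S => MpQ => QpYpQ => dpYpQ => dppMpQ => dppQpYpQ => dppppYpQ => dpppputppQ => dpppputpppd

S => MpQ   [S ::= M p Q]
MpQ => QpYpQ   [M ::= Q p Y]
QpYpQ => dpYpQ   [Q ::= d]
dpYpQ => dppMpQ   [Y ::= p M]
dppMpQ => dppQpYpQ   [M ::= Q p Y]
dppQpYpQ => dppppYpQ   [Q ::= p]
dppppYpQ => dpppputppQ   [Y ::= u t p]
dpppputppQ => dpppputpppd   [Q ::= p d]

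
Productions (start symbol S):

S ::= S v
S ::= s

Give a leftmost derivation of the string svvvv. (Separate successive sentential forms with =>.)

S=>Sv=>Svv=>Svvv=>Svvvv=>svvvv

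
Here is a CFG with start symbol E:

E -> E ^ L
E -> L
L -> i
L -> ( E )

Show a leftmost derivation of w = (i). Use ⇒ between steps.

E ⇒ L   [E -> L]
L ⇒ (E)   [L -> ( E )]
(E) ⇒ (L)   [E -> L]
(L) ⇒ (i)   [L -> i]

E⇒L⇒(E)⇒(L)⇒(i)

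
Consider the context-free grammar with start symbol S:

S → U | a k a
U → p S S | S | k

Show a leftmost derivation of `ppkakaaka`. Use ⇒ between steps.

S ⇒ U   [S → U]
U ⇒ pSS   [U → p S S]
pSS ⇒ pUS   [S → U]
pUS ⇒ ppSSS   [U → p S S]
ppSSS ⇒ ppUSS   [S → U]
ppUSS ⇒ ppkSS   [U → k]
ppkSS ⇒ ppkakaS   [S → a k a]
ppkakaS ⇒ ppkakaaka   [S → a k a]

S ⇒ U ⇒ pSS ⇒ pUS ⇒ ppSSS ⇒ ppUSS ⇒ ppkSS ⇒ ppkakaS ⇒ ppkakaaka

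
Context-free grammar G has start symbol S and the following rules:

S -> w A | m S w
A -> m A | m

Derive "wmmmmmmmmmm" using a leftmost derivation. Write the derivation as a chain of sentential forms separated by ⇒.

S⇒wA⇒wmA⇒wmmA⇒wmmmA⇒wmmmmA⇒wmmmmmA⇒wmmmmmmA⇒wmmmmmmmA⇒wmmmmmmmmA⇒wmmmmmmmmmA⇒wmmmmmmmmmm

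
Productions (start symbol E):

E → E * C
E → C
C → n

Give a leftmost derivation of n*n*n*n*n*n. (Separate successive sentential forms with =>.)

E => E*C => E*C*C => E*C*C*C => E*C*C*C*C => E*C*C*C*C*C => C*C*C*C*C*C => n*C*C*C*C*C => n*n*C*C*C*C => n*n*n*C*C*C => n*n*n*n*C*C => n*n*n*n*n*C => n*n*n*n*n*n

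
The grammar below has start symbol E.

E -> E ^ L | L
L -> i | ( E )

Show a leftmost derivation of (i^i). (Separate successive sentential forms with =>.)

E => L   [E -> L]
L => (E)   [L -> ( E )]
(E) => (E^L)   [E -> E ^ L]
(E^L) => (L^L)   [E -> L]
(L^L) => (i^L)   [L -> i]
(i^L) => (i^i)   [L -> i]

E => L => (E) => (E^L) => (L^L) => (i^L) => (i^i)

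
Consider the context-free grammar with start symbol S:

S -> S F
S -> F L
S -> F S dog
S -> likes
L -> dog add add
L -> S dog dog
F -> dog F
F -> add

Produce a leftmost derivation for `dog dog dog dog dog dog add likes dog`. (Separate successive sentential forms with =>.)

S => F S dog => dog F S dog => dog dog F S dog => dog dog dog F S dog => dog dog dog dog F S dog => dog dog dog dog dog F S dog => dog dog dog dog dog dog F S dog => dog dog dog dog dog dog add S dog => dog dog dog dog dog dog add likes dog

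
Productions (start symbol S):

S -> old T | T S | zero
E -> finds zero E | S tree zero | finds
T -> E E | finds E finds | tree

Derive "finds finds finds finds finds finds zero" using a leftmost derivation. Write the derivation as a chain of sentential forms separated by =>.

S => T S => finds E finds S => finds finds finds S => finds finds finds T S => finds finds finds finds E finds S => finds finds finds finds finds finds S => finds finds finds finds finds finds zero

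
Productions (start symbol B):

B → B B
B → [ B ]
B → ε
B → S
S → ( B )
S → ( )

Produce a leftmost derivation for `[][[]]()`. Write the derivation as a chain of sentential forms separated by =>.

B => BB => BBB => [B]BB => []BB => [][B]B => [][[B]]B => [][[]]B => [][[]]S => [][[]]()

B => BB   [B → B B]
BB => BBB   [B → B B]
BBB => [B]BB   [B → [ B ]]
[B]BB => []BB   [B → ε]
[]BB => [][B]B   [B → [ B ]]
[][B]B => [][[B]]B   [B → [ B ]]
[][[B]]B => [][[]]B   [B → ε]
[][[]]B => [][[]]S   [B → S]
[][[]]S => [][[]]()   [S → ( )]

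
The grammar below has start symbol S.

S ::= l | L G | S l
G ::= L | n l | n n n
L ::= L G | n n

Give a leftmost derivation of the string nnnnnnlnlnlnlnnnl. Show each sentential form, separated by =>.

S => Sl   [S ::= S l]
Sl => LGl   [S ::= L G]
LGl => LGGl   [L ::= L G]
LGGl => LGGGl   [L ::= L G]
LGGGl => LGGGGl   [L ::= L G]
LGGGGl => LGGGGGl   [L ::= L G]
LGGGGGl => LGGGGGGl   [L ::= L G]
LGGGGGGl => nnGGGGGGl   [L ::= n n]
nnGGGGGGl => nnnnnGGGGGl   [G ::= n n n]
nnnnnGGGGGl => nnnnnnlGGGGl   [G ::= n l]
nnnnnnlGGGGl => nnnnnnlnlGGGl   [G ::= n l]
nnnnnnlnlGGGl => nnnnnnlnlnlGGl   [G ::= n l]
nnnnnnlnlnlGGl => nnnnnnlnlnlnlGl   [G ::= n l]
nnnnnnlnlnlnlGl => nnnnnnlnlnlnlnnnl   [G ::= n n n]

S => Sl => LGl => LGGl => LGGGl => LGGGGl => LGGGGGl => LGGGGGGl => nnGGGGGGl => nnnnnGGGGGl => nnnnnnlGGGGl => nnnnnnlnlGGGl => nnnnnnlnlnlGGl => nnnnnnlnlnlnlGl => nnnnnnlnlnlnlnnnl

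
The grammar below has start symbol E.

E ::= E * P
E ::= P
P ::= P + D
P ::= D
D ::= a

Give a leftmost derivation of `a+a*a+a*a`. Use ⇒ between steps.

E ⇒ E*P ⇒ E*P*P ⇒ P*P*P ⇒ P+D*P*P ⇒ D+D*P*P ⇒ a+D*P*P ⇒ a+a*P*P ⇒ a+a*P+D*P ⇒ a+a*D+D*P ⇒ a+a*a+D*P ⇒ a+a*a+a*P ⇒ a+a*a+a*D ⇒ a+a*a+a*a

E ⇒ E*P   [E ::= E * P]
E*P ⇒ E*P*P   [E ::= E * P]
E*P*P ⇒ P*P*P   [E ::= P]
P*P*P ⇒ P+D*P*P   [P ::= P + D]
P+D*P*P ⇒ D+D*P*P   [P ::= D]
D+D*P*P ⇒ a+D*P*P   [D ::= a]
a+D*P*P ⇒ a+a*P*P   [D ::= a]
a+a*P*P ⇒ a+a*P+D*P   [P ::= P + D]
a+a*P+D*P ⇒ a+a*D+D*P   [P ::= D]
a+a*D+D*P ⇒ a+a*a+D*P   [D ::= a]
a+a*a+D*P ⇒ a+a*a+a*P   [D ::= a]
a+a*a+a*P ⇒ a+a*a+a*D   [P ::= D]
a+a*a+a*D ⇒ a+a*a+a*a   [D ::= a]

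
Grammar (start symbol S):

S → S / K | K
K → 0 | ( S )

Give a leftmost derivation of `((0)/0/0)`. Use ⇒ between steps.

S ⇒ K   [S → K]
K ⇒ (S)   [K → ( S )]
(S) ⇒ (S/K)   [S → S / K]
(S/K) ⇒ (S/K/K)   [S → S / K]
(S/K/K) ⇒ (K/K/K)   [S → K]
(K/K/K) ⇒ ((S)/K/K)   [K → ( S )]
((S)/K/K) ⇒ ((K)/K/K)   [S → K]
((K)/K/K) ⇒ ((0)/K/K)   [K → 0]
((0)/K/K) ⇒ ((0)/0/K)   [K → 0]
((0)/0/K) ⇒ ((0)/0/0)   [K → 0]

S ⇒ K ⇒ (S) ⇒ (S/K) ⇒ (S/K/K) ⇒ (K/K/K) ⇒ ((S)/K/K) ⇒ ((K)/K/K) ⇒ ((0)/K/K) ⇒ ((0)/0/K) ⇒ ((0)/0/0)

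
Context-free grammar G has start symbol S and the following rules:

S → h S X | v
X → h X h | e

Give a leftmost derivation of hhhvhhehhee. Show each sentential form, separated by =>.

S=>hSX=>hhSXX=>hhhSXXX=>hhhvXXX=>hhhvhXhXX=>hhhvhhXhhXX=>hhhvhhehhXX=>hhhvhhehheX=>hhhvhhehhee

S => hSX   [S → h S X]
hSX => hhSXX   [S → h S X]
hhSXX => hhhSXXX   [S → h S X]
hhhSXXX => hhhvXXX   [S → v]
hhhvXXX => hhhvhXhXX   [X → h X h]
hhhvhXhXX => hhhvhhXhhXX   [X → h X h]
hhhvhhXhhXX => hhhvhhehhXX   [X → e]
hhhvhhehhXX => hhhvhhehheX   [X → e]
hhhvhhehheX => hhhvhhehhee   [X → e]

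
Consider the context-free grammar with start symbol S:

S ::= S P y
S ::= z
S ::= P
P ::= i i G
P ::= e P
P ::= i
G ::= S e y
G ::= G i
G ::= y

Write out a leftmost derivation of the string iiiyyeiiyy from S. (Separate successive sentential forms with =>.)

S => SPy => SPyPy => PPyPy => iPyPy => iiiGyPy => iiiyyPy => iiiyyePy => iiiyyeiiGy => iiiyyeiiyy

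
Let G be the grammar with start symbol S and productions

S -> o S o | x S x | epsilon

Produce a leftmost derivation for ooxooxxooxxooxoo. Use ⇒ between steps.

S⇒oSo⇒ooSoo⇒ooxSxoo⇒ooxoSoxoo⇒ooxooSooxoo⇒ooxooxSxooxoo⇒ooxooxxSxxooxoo⇒ooxooxxoSoxxooxoo⇒ooxooxxooxxooxoo

S ⇒ oSo   [S -> o S o]
oSo ⇒ ooSoo   [S -> o S o]
ooSoo ⇒ ooxSxoo   [S -> x S x]
ooxSxoo ⇒ ooxoSoxoo   [S -> o S o]
ooxoSoxoo ⇒ ooxooSooxoo   [S -> o S o]
ooxooSooxoo ⇒ ooxooxSxooxoo   [S -> x S x]
ooxooxSxooxoo ⇒ ooxooxxSxxooxoo   [S -> x S x]
ooxooxxSxxooxoo ⇒ ooxooxxoSoxxooxoo   [S -> o S o]
ooxooxxoSoxxooxoo ⇒ ooxooxxooxxooxoo   [S -> epsilon]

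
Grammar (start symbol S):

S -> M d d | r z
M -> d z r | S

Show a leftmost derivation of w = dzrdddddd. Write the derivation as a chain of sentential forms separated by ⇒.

S ⇒ Mdd ⇒ Sdd ⇒ Mdddd ⇒ Sdddd ⇒ Mdddddd ⇒ dzrdddddd

S ⇒ Mdd   [S -> M d d]
Mdd ⇒ Sdd   [M -> S]
Sdd ⇒ Mdddd   [S -> M d d]
Mdddd ⇒ Sdddd   [M -> S]
Sdddd ⇒ Mdddddd   [S -> M d d]
Mdddddd ⇒ dzrdddddd   [M -> d z r]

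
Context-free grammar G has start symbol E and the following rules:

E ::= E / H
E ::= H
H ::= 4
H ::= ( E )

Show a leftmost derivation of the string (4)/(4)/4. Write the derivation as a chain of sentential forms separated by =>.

E => E/H => E/H/H => H/H/H => (E)/H/H => (H)/H/H => (4)/H/H => (4)/(E)/H => (4)/(H)/H => (4)/(4)/H => (4)/(4)/4

E => E/H   [E ::= E / H]
E/H => E/H/H   [E ::= E / H]
E/H/H => H/H/H   [E ::= H]
H/H/H => (E)/H/H   [H ::= ( E )]
(E)/H/H => (H)/H/H   [E ::= H]
(H)/H/H => (4)/H/H   [H ::= 4]
(4)/H/H => (4)/(E)/H   [H ::= ( E )]
(4)/(E)/H => (4)/(H)/H   [E ::= H]
(4)/(H)/H => (4)/(4)/H   [H ::= 4]
(4)/(4)/H => (4)/(4)/4   [H ::= 4]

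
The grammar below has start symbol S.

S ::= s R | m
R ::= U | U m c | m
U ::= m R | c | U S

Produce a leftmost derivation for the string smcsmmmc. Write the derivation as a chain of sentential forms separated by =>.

S => sR   [S ::= s R]
sR => sU   [R ::= U]
sU => smR   [U ::= m R]
smR => smUmc   [R ::= U m c]
smUmc => smUSmc   [U ::= U S]
smUSmc => smUSSmc   [U ::= U S]
smUSSmc => smcSSmc   [U ::= c]
smcSSmc => smcsRSmc   [S ::= s R]
smcsRSmc => smcsmSmc   [R ::= m]
smcsmSmc => smcsmmmc   [S ::= m]

S => sR => sU => smR => smUmc => smUSmc => smUSSmc => smcSSmc => smcsRSmc => smcsmSmc => smcsmmmc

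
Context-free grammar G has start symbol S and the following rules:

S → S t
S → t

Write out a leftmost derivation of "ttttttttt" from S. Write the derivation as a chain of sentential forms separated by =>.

S => St => Stt => Sttt => Stttt => Sttttt => Stttttt => Sttttttt => Stttttttt => ttttttttt

S => St   [S → S t]
St => Stt   [S → S t]
Stt => Sttt   [S → S t]
Sttt => Stttt   [S → S t]
Stttt => Sttttt   [S → S t]
Sttttt => Stttttt   [S → S t]
Stttttt => Sttttttt   [S → S t]
Sttttttt => Stttttttt   [S → S t]
Stttttttt => ttttttttt   [S → t]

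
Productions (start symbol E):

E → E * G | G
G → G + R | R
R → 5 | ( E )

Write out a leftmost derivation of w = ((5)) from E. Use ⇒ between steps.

E ⇒ G   [E → G]
G ⇒ R   [G → R]
R ⇒ (E)   [R → ( E )]
(E) ⇒ (G)   [E → G]
(G) ⇒ (R)   [G → R]
(R) ⇒ ((E))   [R → ( E )]
((E)) ⇒ ((G))   [E → G]
((G)) ⇒ ((R))   [G → R]
((R)) ⇒ ((5))   [R → 5]

E ⇒ G ⇒ R ⇒ (E) ⇒ (G) ⇒ (R) ⇒ ((E)) ⇒ ((G)) ⇒ ((R)) ⇒ ((5))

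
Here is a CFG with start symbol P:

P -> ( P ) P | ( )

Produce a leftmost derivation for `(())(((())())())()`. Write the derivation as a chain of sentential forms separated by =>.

P => (P)P   [P -> ( P ) P]
(P)P => (())P   [P -> ( )]
(())P => (())(P)P   [P -> ( P ) P]
(())(P)P => (())((P)P)P   [P -> ( P ) P]
(())((P)P)P => (())(((P)P)P)P   [P -> ( P ) P]
(())(((P)P)P)P => (())(((())P)P)P   [P -> ( )]
(())(((())P)P)P => (())(((())())P)P   [P -> ( )]
(())(((())())P)P => (())(((())())())P   [P -> ( )]
(())(((())())())P => (())(((())())())()   [P -> ( )]

P => (P)P => (())P => (())(P)P => (())((P)P)P => (())(((P)P)P)P => (())(((())P)P)P => (())(((())())P)P => (())(((())())())P => (())(((())())())()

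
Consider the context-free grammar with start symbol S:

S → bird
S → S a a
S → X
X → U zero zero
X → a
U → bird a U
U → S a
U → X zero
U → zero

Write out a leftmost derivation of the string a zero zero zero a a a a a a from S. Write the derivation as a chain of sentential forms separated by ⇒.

S ⇒ S a a ⇒ S a a a a ⇒ S a a a a a a ⇒ X a a a a a a ⇒ U zero zero a a a a a a ⇒ X zero zero zero a a a a a a ⇒ a zero zero zero a a a a a a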